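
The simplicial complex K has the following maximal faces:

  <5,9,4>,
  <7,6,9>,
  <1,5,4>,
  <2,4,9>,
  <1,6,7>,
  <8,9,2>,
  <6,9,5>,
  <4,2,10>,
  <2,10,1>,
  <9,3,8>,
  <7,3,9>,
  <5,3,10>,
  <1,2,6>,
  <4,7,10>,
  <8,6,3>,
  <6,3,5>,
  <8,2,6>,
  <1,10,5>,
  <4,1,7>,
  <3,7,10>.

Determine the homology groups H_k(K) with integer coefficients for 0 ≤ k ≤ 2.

Take the total order 1 < 2 < 3 < 4 < 5 < 6 < 7 < 8 < 9 < 10 on the vertex set. Then K (dimension 2) consists of the simplices:

  0-simplices (10): [1], [2], [3], [4], [5], [6], [7], [8], [9], [10]
  1-simplices (30): (30 of them)
  2-simplices (20): (20 of them)

Hence C_0 ≅ Z^10, C_1 ≅ Z^30, C_2 ≅ Z^20.

The boundary map ∂_1: C_1 → C_0 maps an edge to its endpoints' difference, ∂[p,q] = q − p.
The 10×30 boundary matrix has rank 9 and Smith normal form diag(1,1,1,1,1,1,1,1,1).

Boundary ∂_2: C_2 → C_1 maps a triangle to the signed sum of its edges. For instance
  ∂[1,2,6] = [2,6] − [1,6] + [1,2],
  ∂[2,6,8] = [6,8] − [2,8] + [2,6].
The resulting 30×20 matrix has rank 20, and its Smith normal form has invariant factors (1,1,1,1,1,1,1,1,1,1,1,1,1,1,1,1,1,1,1,2).

From H_k ≅ ker(∂_k) / im(∂_{k+1}) we obtain:

  H_0: rank C_0 − rank ∂_1 = 10 − 9 = 1, and the invariant factors of ∂_1 are all 1, so H_0 = Z.
  H_1: rank ker ∂_1 − rank ∂_2 = (30 − 9) − 20 = 1, and ∂_2 has invariant factor 2 > 1, so H_1 = Z ⊕ Z_2.
  H_2: rank ker ∂_2 − rank ∂_3 = (20 − 20) − 0 = 0, and there is no ∂_3, so H_2 = 0.

As a check, the Euler characteristic is 10 − 30 + 20 = 0, which agrees with 1 − 1 + 0 = 0.

H_0 = Z,  H_1 = Z ⊕ Z_2,  H_2 = 0.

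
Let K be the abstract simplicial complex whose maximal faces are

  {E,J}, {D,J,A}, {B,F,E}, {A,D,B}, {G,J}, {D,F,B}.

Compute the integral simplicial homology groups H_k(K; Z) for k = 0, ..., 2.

We work with the vertex ordering A < B < D < E < F < G < J. The simplices of K, each written with vertices in increasing order, are:

  0-simplices (7): A, B, D, E, F, G, J
  1-simplices (11): AB, AD, AJ, BD, BE, BF, DF, DJ, EF, EJ, GJ
  2-simplices (4): ABD, ADJ, BDF, BEF

so the chain groups are C_0 ≅ Z^7, C_1 ≅ Z^11, C_2 ≅ Z^4.

The boundary map ∂_1: C_1 → C_0 is given by ∂[p,q] = [q] − [p].
The resulting 7×11 matrix has rank 6, and its Smith normal form has invariant factors (1,1,1,1,1,1).

The boundary map ∂_2: C_2 → C_1 acts by ∂[p,q,r] = [q,r] − [p,r] + [p,q]. For instance
  ∂BEF = EF − BF + BE,
  ∂ADJ = DJ − AJ + AD.
As a 11×4 matrix over Z this has rank 4, with invariant factors (1,1,1,1).

Computing H_k = (kernel of ∂_k) / (image of ∂_{k+1}):

  H_0: rank C_0 − rank ∂_1 = 7 − 6 = 1, and the invariant factors of ∂_1 are all 1, so H_0 = Z.
  H_1: rank ker ∂_1 − rank ∂_2 = (11 − 6) − 4 = 1, and the invariant factors of ∂_2 are all 1, so H_1 = Z.
  H_2: rank ker ∂_2 − rank ∂_3 = (4 − 4) − 0 = 0, and there is no ∂_3, so H_2 = 0.

As a check, the Euler characteristic is 7 − 11 + 4 = 0, which agrees with 1 − 1 + 0 = 0.

H_0 = Z,  H_1 = Z,  H_2 = 0.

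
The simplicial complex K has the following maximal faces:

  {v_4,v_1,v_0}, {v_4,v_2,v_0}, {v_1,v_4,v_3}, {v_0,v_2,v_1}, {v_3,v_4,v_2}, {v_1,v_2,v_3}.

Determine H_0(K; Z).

We work with the vertex ordering v_0 < v_1 < v_2 < v_3 < v_4. The simplices of K, each written with vertices in increasing order, are:

  0-simplices (5): [v_0], [v_1], [v_2], [v_3], [v_4]
  1-simplices (9): [v_0,v_1], [v_0,v_2], [v_0,v_4], [v_1,v_2], [v_1,v_3], [v_1,v_4], [v_2,v_3], [v_2,v_4], [v_3,v_4]
  2-simplices (6): [v_0,v_1,v_2], [v_0,v_1,v_4], [v_0,v_2,v_4], [v_1,v_2,v_3], [v_1,v_3,v_4], [v_2,v_3,v_4]

giving chain groups C_0 ≅ Z^5, C_1 ≅ Z^9, C_2 ≅ Z^6.

The boundary map ∂_1: C_1 → C_0 sends each edge [p,q] (with p < q) to q − p. For instance
  ∂[v_1,v_4] = [v_4] − [v_1].
As a 5×9 matrix over Z this has rank 4, with invariant factors (1,1,1,1).

Boundary ∂_2: C_2 → C_1 sends each 2-simplex [p,q,r] to [q,r] − [p,r] + [p,q]. For instance
  ∂[v_1,v_3,v_4] = [v_3,v_4] − [v_1,v_4] + [v_1,v_3],
  ∂[v_0,v_1,v_4] = [v_1,v_4] − [v_0,v_4] + [v_0,v_1].
This gives a 9×6 integer matrix of rank 5; reducing to Smith normal form yields diagonal entries (1,1,1,1,1).

Now H_k = ker ∂_k / im ∂_{k+1}, so:

  H_0: rank C_0 − rank ∂_1 = 5 − 4 = 1, and the invariant factors of ∂_1 are all 1, so H_0 = Z.

(K is a triangulation of the 2-sphere S^2.)

H_0 = Z.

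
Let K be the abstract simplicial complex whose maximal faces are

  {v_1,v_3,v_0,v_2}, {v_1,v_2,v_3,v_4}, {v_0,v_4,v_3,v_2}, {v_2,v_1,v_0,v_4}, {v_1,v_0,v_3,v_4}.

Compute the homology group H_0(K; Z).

Fix the vertex order v_0 < v_1 < v_2 < v_3 < v_4 and write every simplex with vertices in increasing order. Then dim K = 3 and the simplices of K are:

  0-simplices (5): [v_0], [v_1], [v_2], [v_3], [v_4]
  1-simplices (10): [v_0,v_1], [v_0,v_2], [v_0,v_3], [v_0,v_4], [v_1,v_2], [v_1,v_3], [v_1,v_4], [v_2,v_3], [v_2,v_4], [v_3,v_4]
  2-simplices (10): [v_0,v_1,v_2], [v_0,v_1,v_3], [v_0,v_1,v_4], [v_0,v_2,v_3], [v_0,v_2,v_4], [v_0,v_3,v_4], [v_1,v_2,v_3], [v_1,v_2,v_4], [v_1,v_3,v_4], [v_2,v_3,v_4]
  3-simplices (5): [v_0,v_1,v_2,v_3], [v_0,v_1,v_2,v_4], [v_0,v_1,v_3,v_4], [v_0,v_2,v_3,v_4], [v_1,v_2,v_3,v_4]

Hence C_0 ≅ Z^5, C_1 ≅ Z^10, C_2 ≅ Z^10, C_3 ≅ Z^5.

Boundary ∂_1: C_1 → C_0 sends each edge [p,q] (with p < q) to q − p.
The resulting 5×10 matrix has rank 4, and its Smith normal form has invariant factors (1,1,1,1).

∂_2: C_2 → C_1 sends each 2-simplex [p,q,r] to [q,r] − [p,r] + [p,q]. For instance
  ∂[v_2,v_3,v_4] = [v_3,v_4] − [v_2,v_4] + [v_2,v_3],
  ∂[v_1,v_2,v_3] = [v_2,v_3] − [v_1,v_3] + [v_1,v_2].
As a 10×10 matrix over Z this has rank 6, with invariant factors (1,1,1,1,1,1).

Boundary ∂_3: C_3 → C_2 sends each 3-simplex σ to the alternating sum Σ_i (−1)^i (σ with its i-th vertex removed). For instance
  ∂[v_0,v_2,v_3,v_4] = [v_2,v_3,v_4] − [v_0,v_3,v_4] + [v_0,v_2,v_4] − [v_0,v_2,v_3],
  ∂[v_1,v_2,v_3,v_4] = [v_2,v_3,v_4] − [v_1,v_3,v_4] + [v_1,v_2,v_4] − [v_1,v_2,v_3].
The 10×5 boundary matrix has rank 4 and Smith normal form diag(1,1,1,1).

Computing H_k = (kernel of ∂_k) / (image of ∂_{k+1}):

  H_0: rank C_0 − rank ∂_1 = 5 − 4 = 1, and the invariant factors of ∂_1 are all 1, so H_0 = Z.

H_0 = Z.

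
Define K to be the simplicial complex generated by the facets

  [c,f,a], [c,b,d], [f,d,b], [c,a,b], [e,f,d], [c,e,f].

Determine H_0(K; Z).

Fix the vertex order a < b < c < d < e < f and write every simplex with vertices in increasing order. Then dim K = 2 and the simplices of K are:

  0-simplices (6): a, b, c, d, e, f
  1-simplices (12): ab, ac, af, bc, bd, bf, cd, ce, cf, de, df, ef
  2-simplices (6): abc, acf, bcd, bdf, cef, def

giving chain groups C_0 ≅ Z^6, C_1 ≅ Z^12, C_2 ≅ Z^6.

Boundary ∂_1: C_1 → C_0 sends each edge [p,q] (with p < q) to q − p.
The resulting 6×12 matrix has rank 5, and its Smith normal form has invariant factors (1,1,1,1,1).

∂_2: C_2 → C_1 maps a triangle to the signed sum of its edges. For instance
  ∂bdf = df − bf + bd,
  ∂cef = ef − cf + ce.
The 12×6 boundary matrix has rank 6 and Smith normal form diag(1,1,1,1,1,1).

Reading off H_k = ker ∂_k / im ∂_{k+1}:

  H_0: rank C_0 − rank ∂_1 = 6 − 5 = 1, and the invariant factors of ∂_1 are all 1, so H_0 = Z.

(K is a triangulation of the cylinder S^1 x I.)

H_0 ≅ Z.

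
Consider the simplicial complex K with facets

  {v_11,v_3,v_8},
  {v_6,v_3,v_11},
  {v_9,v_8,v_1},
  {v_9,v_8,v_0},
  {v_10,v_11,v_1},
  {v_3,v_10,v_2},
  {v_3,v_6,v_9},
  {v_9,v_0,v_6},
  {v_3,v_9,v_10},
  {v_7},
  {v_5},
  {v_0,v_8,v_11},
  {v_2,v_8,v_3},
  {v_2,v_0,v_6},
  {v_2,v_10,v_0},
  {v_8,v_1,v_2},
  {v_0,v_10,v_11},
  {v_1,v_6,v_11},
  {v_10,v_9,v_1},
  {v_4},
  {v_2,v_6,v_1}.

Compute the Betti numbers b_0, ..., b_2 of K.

b_0 = 4, b_1 = 2, b_2 = 1.

Take the total order v_0 < v_1 < v_2 < v_3 < v_4 < v_5 < v_6 < v_7 < v_8 < v_9 < v_10 < v_11 on the vertex set. Then K (dimension 2) consists of the simplices:

  0-simplices (12): [v_0], [v_1], [v_2], [v_3], [v_4], [v_5], [v_6], [v_7], [v_8], [v_9], [v_10], [v_11]
  1-simplices (27): (27 of them)
  2-simplices (18): (18 of them)

Hence C_0 ≅ Z^12, C_1 ≅ Z^27, C_2 ≅ Z^18.

The boundary map ∂_1: C_1 → C_0 maps an edge to its endpoints' difference, ∂[p,q] = q − p.
The resulting 12×27 matrix has rank 8, and its Smith normal form has invariant factors (1,1,1,1,1,1,1,1).

The boundary map ∂_2: C_2 → C_1 maps a triangle to the signed sum of its edges. For instance
  ∂[v_0,v_8,v_11] = [v_8,v_11] − [v_0,v_11] + [v_0,v_8],
  ∂[v_1,v_2,v_8] = [v_2,v_8] − [v_1,v_8] + [v_1,v_2].
As a 27×18 matrix over Z this has rank 17, with invariant factors (1,1,1,1,1,1,1,1,1,1,1,1,1,1,1,1,1).

From H_k ≅ ker(∂_k) / im(∂_{k+1}) we obtain:

  H_0: rank C_0 − rank ∂_1 = 12 − 8 = 4, and the invariant factors of ∂_1 are all 1, so H_0 ≅ Z^4.
  H_1: rank ker ∂_1 − rank ∂_2 = (27 − 8) − 17 = 2, and the invariant factors of ∂_2 are all 1, so H_1 ≅ Z^2.
  H_2: rank ker ∂_2 − rank ∂_3 = (18 − 17) − 0 = 1, and there is no ∂_3, so H_2 ≅ Z.

(K is a triangulation of the disjoint union of a set of 3 points and the torus T^2.)

Hence the Betti numbers are b_0 = 4, b_1 = 2, b_2 = 1.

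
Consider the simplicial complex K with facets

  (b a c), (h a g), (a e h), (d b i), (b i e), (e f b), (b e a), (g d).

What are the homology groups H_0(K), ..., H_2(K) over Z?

Take the total order a < b < c < d < e < f < g < h < i on the vertex set. Then K (dimension 2) consists of the simplices:

  0-simplices (9): a, b, c, d, e, f, g, h, i
  1-simplices (16): ab, ac, ae, ag, ah, bc, bd, be, bf, bi, dg, di, ef, eh, ei, gh
  2-simplices (7): abc, abe, aeh, agh, bdi, bef, bei

Hence C_0 ≅ Z^9, C_1 ≅ Z^16, C_2 ≅ Z^7.

Boundary ∂_1: C_1 → C_0 sends each edge [p,q] (with p < q) to q − p. For instance
  ∂ac = c − a.
The 9×16 boundary matrix has rank 8 and Smith normal form diag(1,1,1,1,1,1,1,1).

Boundary ∂_2: C_2 → C_1 acts by ∂[p,q,r] = [q,r] − [p,r] + [p,q]. For instance
  ∂bei = ei − bi + be,
  ∂bef = ef − bf + be.
The resulting 16×7 matrix has rank 7, and its Smith normal form has invariant factors (1,1,1,1,1,1,1).

Reading off H_k = ker ∂_k / im ∂_{k+1}:

  H_0: rank C_0 − rank ∂_1 = 9 − 8 = 1, and the invariant factors of ∂_1 are all 1, so H_0 ≅ Z.
  H_1: rank ker ∂_1 − rank ∂_2 = (16 − 8) − 7 = 1, and the invariant factors of ∂_2 are all 1, so H_1 ≅ Z.
  H_2: rank ker ∂_2 − rank ∂_3 = (7 − 7) − 0 = 0, and there is no ∂_3, so H_2 ≅ 0.

H_0 = Z,  H_1 = Z,  H_2 = 0.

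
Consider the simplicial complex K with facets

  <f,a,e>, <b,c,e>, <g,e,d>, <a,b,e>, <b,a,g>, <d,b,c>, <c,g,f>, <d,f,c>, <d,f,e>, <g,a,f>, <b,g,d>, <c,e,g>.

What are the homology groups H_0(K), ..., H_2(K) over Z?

Take the total order a < b < c < d < e < f < g on the vertex set. Then K (dimension 2) consists of the simplices:

  0-simplices (7): a, b, c, d, e, f, g
  1-simplices (18): ab, ae, af, ag, bc, bd, be, bg, cd, ce, cf, cg, de, df, dg, ef, eg, fg
  2-simplices (12): abe, abg, aef, afg, bcd, bce, bdg, cdf, ceg, cfg, def, deg

so the chain groups are C_0 ≅ Z^7, C_1 ≅ Z^18, C_2 ≅ Z^12.

Boundary ∂_1: C_1 → C_0 is given by ∂[p,q] = [q] − [p]. For instance
  ∂df = f − d.
The 7×18 boundary matrix has rank 6 and Smith normal form diag(1,1,1,1,1,1).

∂_2: C_2 → C_1 maps a triangle to the signed sum of its edges. For instance
  ∂abg = bg − ag + ab,
  ∂aef = ef − af + ae.
The resulting 18×12 matrix has rank 12, and its Smith normal form has invariant factors (1,1,1,1,1,1,1,1,1,1,1,2).

Reading off H_k = ker ∂_k / im ∂_{k+1}:

  H_0: rank C_0 − rank ∂_1 = 7 − 6 = 1, and the invariant factors of ∂_1 are all 1, so H_0 ≅ Z.
  H_1: rank ker ∂_1 − rank ∂_2 = (18 − 6) − 12 = 0, and ∂_2 has invariant factor 2 > 1, so H_1 ≅ Z_2.
  H_2: rank ker ∂_2 − rank ∂_3 = (12 − 12) − 0 = 0, and there is no ∂_3, so H_2 ≅ 0.

(K is a triangulation of the real projective plane RP^2.)

H_0 = Z,  H_1 = Z_2,  H_2 = 0.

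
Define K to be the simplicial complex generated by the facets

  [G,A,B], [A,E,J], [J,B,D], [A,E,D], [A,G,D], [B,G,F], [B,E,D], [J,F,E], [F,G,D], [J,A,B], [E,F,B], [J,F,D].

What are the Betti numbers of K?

Fix the vertex order A < B < D < E < F < G < J and write every simplex with vertices in increasing order. Then dim K = 2 and the simplices of K are:

  0-simplices (7): A, B, D, E, F, G, J
  1-simplices (18): AB, AD, AE, AG, AJ, BD, BE, BF, BG, BJ, DE, DF, DG, DJ, EF, EJ, FG, FJ
  2-simplices (12): ABG, ABJ, ADE, ADG, AEJ, BDE, BDJ, BEF, BFG, DFG, DFJ, EFJ

giving chain groups C_0 ≅ Z^7, C_1 ≅ Z^18, C_2 ≅ Z^12.

The boundary map ∂_1: C_1 → C_0 is given by ∂[p,q] = [q] − [p]. For instance
  ∂BG = G − B.
This gives a 7×18 integer matrix of rank 6; reducing to Smith normal form yields diagonal entries (1,1,1,1,1,1).

Boundary ∂_2: C_2 → C_1 maps a triangle to the signed sum of its edges. For instance
  ∂BEF = EF − BF + BE,
  ∂ABG = BG − AG + AB.
The 18×12 boundary matrix has rank 12 and Smith normal form diag(1,1,1,1,1,1,1,1,1,1,1,2).

Reading off H_k = ker ∂_k / im ∂_{k+1}:

  H_0: rank C_0 − rank ∂_1 = 7 − 6 = 1, and the invariant factors of ∂_1 are all 1, so H_0 ≅ Z.
  H_1: rank ker ∂_1 − rank ∂_2 = (18 − 6) − 12 = 0, and ∂_2 has invariant factor 2 > 1, so H_1 ≅ Z/2Z.
  H_2: rank ker ∂_2 − rank ∂_3 = (12 − 12) − 0 = 0, and there is no ∂_3, so H_2 ≅ 0.

As a check, the Euler characteristic is 7 − 18 + 12 = 1, which agrees with 1 − 0 + 0 = 1.

Hence the Betti numbers are b_0 = 1, b_1 = 0, b_2 = 0.

b_0 = 1, b_1 = 0, b_2 = 0.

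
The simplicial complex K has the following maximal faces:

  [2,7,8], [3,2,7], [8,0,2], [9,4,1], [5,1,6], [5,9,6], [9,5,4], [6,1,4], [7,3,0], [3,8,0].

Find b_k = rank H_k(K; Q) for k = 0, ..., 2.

b_0 = 2, b_1 = 2, b_2 = 0.

We work with the vertex ordering 0 < 1 < 2 < 3 < 4 < 5 < 6 < 7 < 8 < 9. The simplices of K, each written with vertices in increasing order, are:

  0-simplices (10): [0], [1], [2], [3], [4], [5], [6], [7], [8], [9]
  1-simplices (20): [0,2], [0,3], [0,7], [0,8], [1,4], [1,5], [1,6], [1,9], [2,3], [2,7], [2,8], [3,7], [3,8], [4,5], [4,6], [4,9], [5,6], [5,9], [6,9], [7,8]
  2-simplices (10): [0,2,8], [0,3,7], [0,3,8], [1,4,6], [1,4,9], [1,5,6], [2,3,7], [2,7,8], [4,5,9], [5,6,9]

so the chain groups are C_0 ≅ Z^10, C_1 ≅ Z^20, C_2 ≅ Z^10.

∂_1: C_1 → C_0 maps an edge to its endpoints' difference, ∂[p,q] = q − p.
As a 10×20 matrix over Z this has rank 8, with invariant factors (1,1,1,1,1,1,1,1).

Boundary ∂_2: C_2 → C_1 maps a triangle to the signed sum of its edges. For instance
  ∂[0,3,8] = [3,8] − [0,8] + [0,3],
  ∂[0,3,7] = [3,7] − [0,7] + [0,3].
The resulting 20×10 matrix has rank 10, and its Smith normal form has invariant factors (1,1,1,1,1,1,1,1,1,1).

Computing H_k = (kernel of ∂_k) / (image of ∂_{k+1}):

  H_0: rank C_0 − rank ∂_1 = 10 − 8 = 2, and the invariant factors of ∂_1 are all 1, so H_0 ≅ Z^2.
  H_1: rank ker ∂_1 − rank ∂_2 = (20 − 8) − 10 = 2, and the invariant factors of ∂_2 are all 1, so H_1 ≅ Z^2.
  H_2: rank ker ∂_2 − rank ∂_3 = (10 − 10) − 0 = 0, and there is no ∂_3, so H_2 ≅ 0.

As a check, the Euler characteristic is 10 − 20 + 10 = 0, which agrees with 2 − 2 + 0 = 0.
(K is a triangulation of the disjoint union of the Möbius band and the Möbius band.)

Hence the Betti numbers are b_0 = 2, b_1 = 2, b_2 = 0.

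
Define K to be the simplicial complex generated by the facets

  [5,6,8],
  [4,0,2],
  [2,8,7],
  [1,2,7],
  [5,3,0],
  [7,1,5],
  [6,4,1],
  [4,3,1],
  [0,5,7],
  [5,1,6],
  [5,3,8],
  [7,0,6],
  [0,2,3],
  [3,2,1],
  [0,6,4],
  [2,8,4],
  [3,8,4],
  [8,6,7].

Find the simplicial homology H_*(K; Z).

K has 9 vertices, 27 edges, 18 triangles.
rank ∂_0 = 0, rank ∂_1 = 8 ⇒ b_0 = 9 − 0 − 8 = 1; all invariant factors of ∂_1 are 1 so no torsion. So H_0 ≅ Z.
rank ∂_1 = 8, rank ∂_2 = 18 ⇒ b_1 = 27 − 8 − 18 = 1; ∂_2 has invariant factor(s) [2] giving torsion. So H_1 ≅ Z ⊕ Z/2.
rank ∂_2 = 18, rank ∂_3 = 0 ⇒ b_2 = 18 − 18 − 0 = 0. So H_2 ≅ 0.

H_0 ≅ Z,  H_1 ≅ Z ⊕ Z/2,  H_2 = 0.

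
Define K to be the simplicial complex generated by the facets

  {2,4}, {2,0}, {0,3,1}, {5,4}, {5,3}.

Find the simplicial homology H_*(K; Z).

H_0 = Z,  H_1 = Z,  H_2 = 0.

We work with the vertex ordering 0 < 1 < 2 < 3 < 4 < 5. The simplices of K, each written with vertices in increasing order, are:

  0-simplices (6): [0], [1], [2], [3], [4], [5]
  1-simplices (7): [0,1], [0,2], [0,3], [1,3], [2,4], [3,5], [4,5]
  2-simplices (1): [0,1,3]

so the chain groups are C_0 ≅ Z^6, C_1 ≅ Z^7, C_2 ≅ Z^1.

The boundary map ∂_1: C_1 → C_0 sends each edge [p,q] (with p < q) to q − p.
This gives a 6×7 integer matrix of rank 5; reducing to Smith normal form yields diagonal entries (1,1,1,1,1).

Boundary ∂_2: C_2 → C_1 sends each 2-simplex [p,q,r] to [q,r] − [p,r] + [p,q]. For instance
  ∂[0,1,3] = [1,3] − [0,3] + [0,1].
The 7×1 boundary matrix has rank 1 and Smith normal form diag(1).

Now H_k = ker ∂_k / im ∂_{k+1}, so:

  H_0: rank C_0 − rank ∂_1 = 6 − 5 = 1, and the invariant factors of ∂_1 are all 1, so H_0 = Z.
  H_1: rank ker ∂_1 − rank ∂_2 = (7 − 5) − 1 = 1, and the invariant factors of ∂_2 are all 1, so H_1 = Z.
  H_2: rank ker ∂_2 − rank ∂_3 = (1 − 1) − 0 = 0, and there is no ∂_3, so H_2 = 0.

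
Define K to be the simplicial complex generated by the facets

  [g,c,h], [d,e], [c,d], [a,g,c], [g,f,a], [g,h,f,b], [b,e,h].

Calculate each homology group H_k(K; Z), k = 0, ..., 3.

K has 8 vertices, 15 edges, 8 triangles, 1 3-simplex.
rank ∂_0 = 0, rank ∂_1 = 7 ⇒ b_0 = 8 − 0 − 7 = 1; all invariant factors of ∂_1 are 1 so no torsion. So H_0 = Z.
rank ∂_1 = 7, rank ∂_2 = 7 ⇒ b_1 = 15 − 7 − 7 = 1; all invariant factors of ∂_2 are 1 so no torsion. So H_1 = Z.
rank ∂_2 = 7, rank ∂_3 = 1 ⇒ b_2 = 8 − 7 − 1 = 0; all invariant factors of ∂_3 are 1 so no torsion. So H_2 = 0.
rank ∂_3 = 1, rank ∂_4 = 0 ⇒ b_3 = 1 − 1 − 0 = 0. So H_3 = 0.

H_0 = Z,  H_1 = Z,  H_2 = 0,  H_3 = 0.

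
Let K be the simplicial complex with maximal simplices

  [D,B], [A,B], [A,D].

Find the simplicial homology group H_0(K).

H_0 ≅ Z.

Take the total order A < B < D on the vertex set. Then K (dimension 1) consists of the simplices:

  0-simplices (3): A, B, D
  1-simplices (3): AB, AD, BD

so the chain groups are C_0 ≅ Z^3, C_1 ≅ Z^3.

The boundary map ∂_1: C_1 → C_0 sends each edge [p,q] (with p < q) to q − p. For instance
  ∂BD = D − B.
The 3×3 boundary matrix has rank 2 and Smith normal form diag(1,1).

Computing H_k = (kernel of ∂_k) / (image of ∂_{k+1}):

  H_0: rank C_0 − rank ∂_1 = 3 − 2 = 1, and the invariant factors of ∂_1 are all 1, so H_0 = Z.

(K is a triangulation of the circle S^1.)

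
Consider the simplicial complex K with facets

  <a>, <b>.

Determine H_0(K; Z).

K has 2 vertices.
rank ∂_0 = 0, rank ∂_1 = 0 ⇒ b_0 = 2 − 0 − 0 = 2. So H_0 ≅ Z^2.

H_0 = Z^2.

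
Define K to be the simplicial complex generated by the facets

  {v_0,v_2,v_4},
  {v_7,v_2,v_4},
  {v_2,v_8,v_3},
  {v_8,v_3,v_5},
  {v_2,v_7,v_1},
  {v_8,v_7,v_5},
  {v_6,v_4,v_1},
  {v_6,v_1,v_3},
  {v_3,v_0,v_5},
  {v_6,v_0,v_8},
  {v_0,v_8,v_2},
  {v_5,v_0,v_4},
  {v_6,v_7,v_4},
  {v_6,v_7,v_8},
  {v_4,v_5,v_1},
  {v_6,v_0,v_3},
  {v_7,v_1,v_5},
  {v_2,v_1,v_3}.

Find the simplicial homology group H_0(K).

H_0 ≅ Z.

K has 9 vertices, 27 edges, 18 triangles.
rank ∂_0 = 0, rank ∂_1 = 8 ⇒ b_0 = 9 − 0 − 8 = 1; all invariant factors of ∂_1 are 1 so no torsion. So H_0 = Z.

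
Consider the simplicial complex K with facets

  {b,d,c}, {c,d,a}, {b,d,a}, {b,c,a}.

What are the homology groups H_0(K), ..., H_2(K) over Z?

H_0 ≅ Z,  H_1 = 0,  H_2 ≅ Z.

Fix the vertex order a < b < c < d and write every simplex with vertices in increasing order. Then dim K = 2 and the simplices of K are:

  0-simplices (4): a, b, c, d
  1-simplices (6): ab, ac, ad, bc, bd, cd
  2-simplices (4): abc, abd, acd, bcd

so the chain groups are C_0 ≅ Z^4, C_1 ≅ Z^6, C_2 ≅ Z^4.

Boundary ∂_1: C_1 → C_0 is given by ∂[p,q] = [q] − [p].
As a 4×6 matrix over Z this has rank 3, with invariant factors (1,1,1).

Boundary ∂_2: C_2 → C_1 acts by ∂[p,q,r] = [q,r] − [p,r] + [p,q]. For instance
  ∂bcd = cd − bd + bc,
  ∂acd = cd − ad + ac.
As a 6×4 matrix over Z this has rank 3, with invariant factors (1,1,1).

Computing H_k = (kernel of ∂_k) / (image of ∂_{k+1}):

  H_0: rank C_0 − rank ∂_1 = 4 − 3 = 1, and the invariant factors of ∂_1 are all 1, so H_0 ≅ Z.
  H_1: rank ker ∂_1 − rank ∂_2 = (6 − 3) − 3 = 0, and the invariant factors of ∂_2 are all 1, so H_1 ≅ 0.
  H_2: rank ker ∂_2 − rank ∂_3 = (4 − 3) − 0 = 1, and there is no ∂_3, so H_2 ≅ Z.

(K is a triangulation of the 2-sphere S^2.)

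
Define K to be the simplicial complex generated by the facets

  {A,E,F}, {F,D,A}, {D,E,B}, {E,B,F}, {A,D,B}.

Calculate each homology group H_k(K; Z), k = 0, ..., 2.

H_0 = Z,  H_1 = Z,  H_2 = 0.

We work with the vertex ordering A < B < D < E < F. The simplices of K, each written with vertices in increasing order, are:

  0-simplices (5): A, B, D, E, F
  1-simplices (10): AB, AD, AE, AF, BD, BE, BF, DE, DF, EF
  2-simplices (5): ABD, ADF, AEF, BDE, BEF

Hence C_0 ≅ Z^5, C_1 ≅ Z^10, C_2 ≅ Z^5.

Boundary ∂_1: C_1 → C_0 maps an edge to its endpoints' difference, ∂[p,q] = q − p. For instance
  ∂BE = E − B.
The 5×10 boundary matrix has rank 4 and Smith normal form diag(1,1,1,1).

∂_2: C_2 → C_1 sends each 2-simplex [p,q,r] to [q,r] − [p,r] + [p,q]. For instance
  ∂AEF = EF − AF + AE,
  ∂ABD = BD − AD + AB.
This gives a 10×5 integer matrix of rank 5; reducing to Smith normal form yields diagonal entries (1,1,1,1,1).

Now H_k = ker ∂_k / im ∂_{k+1}, so:

  H_0: rank C_0 − rank ∂_1 = 5 − 4 = 1, and the invariant factors of ∂_1 are all 1, so H_0 = Z.
  H_1: rank ker ∂_1 − rank ∂_2 = (10 − 4) − 5 = 1, and the invariant factors of ∂_2 are all 1, so H_1 = Z.
  H_2: rank ker ∂_2 − rank ∂_3 = (5 − 5) − 0 = 0, and there is no ∂_3, so H_2 = 0.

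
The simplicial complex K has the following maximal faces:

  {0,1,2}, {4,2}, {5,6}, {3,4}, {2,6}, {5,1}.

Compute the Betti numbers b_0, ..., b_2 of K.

Fix the vertex order 0 < 1 < 2 < 3 < 4 < 5 < 6 and write every simplex with vertices in increasing order. Then dim K = 2 and the simplices of K are:

  0-simplices (7): [0], [1], [2], [3], [4], [5], [6]
  1-simplices (8): [0,1], [0,2], [1,2], [1,5], [2,4], [2,6], [3,4], [5,6]
  2-simplices (1): [0,1,2]

so the chain groups are C_0 ≅ Z^7, C_1 ≅ Z^8, C_2 ≅ Z^1.

Boundary ∂_1: C_1 → C_0 maps an edge to its endpoints' difference, ∂[p,q] = q − p.
This gives a 7×8 integer matrix of rank 6; reducing to Smith normal form yields diagonal entries (1,1,1,1,1,1).

The boundary map ∂_2: C_2 → C_1 sends each 2-simplex [p,q,r] to [q,r] − [p,r] + [p,q]. For instance
  ∂[0,1,2] = [1,2] − [0,2] + [0,1].
The resulting 8×1 matrix has rank 1, and its Smith normal form has invariant factors (1).

Now H_k = ker ∂_k / im ∂_{k+1}, so:

  H_0: rank C_0 − rank ∂_1 = 7 − 6 = 1, and the invariant factors of ∂_1 are all 1, so H_0 ≅ Z.
  H_1: rank ker ∂_1 − rank ∂_2 = (8 − 6) − 1 = 1, and the invariant factors of ∂_2 are all 1, so H_1 ≅ Z.
  H_2: rank ker ∂_2 − rank ∂_3 = (1 − 1) − 0 = 0, and there is no ∂_3, so H_2 ≅ 0.

As a check, the Euler characteristic is 7 − 8 + 1 = 0, which agrees with 1 − 1 + 0 = 0.

Hence the Betti numbers are b_0 = 1, b_1 = 1, b_2 = 0.

b_0 = 1, b_1 = 1, b_2 = 0.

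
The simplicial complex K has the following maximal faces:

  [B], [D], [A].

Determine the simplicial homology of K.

Take the total order A < B < D on the vertex set. Then K (dimension 0) consists of the simplices:

  0-simplices (3): A, B, D

so the chain groups are C_0 ≅ Z^3.

Computing H_k = (kernel of ∂_k) / (image of ∂_{k+1}):

  H_0: rank C_0 − rank ∂_1 = 3 − 0 = 3, and there is no ∂_1, so H_0 = Z^3.

H_0 ≅ Z^3.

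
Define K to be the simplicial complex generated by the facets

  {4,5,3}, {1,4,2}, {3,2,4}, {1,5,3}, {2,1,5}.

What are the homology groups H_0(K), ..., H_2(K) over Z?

H_0 = Z,  H_1 = Z,  H_2 = 0.

Order the vertices as 1 < 2 < 3 < 4 < 5. Listing each simplex with vertices in this order, K has dimension 2 with simplices:

  0-simplices (5): [1], [2], [3], [4], [5]
  1-simplices (10): [1,2], [1,3], [1,4], [1,5], [2,3], [2,4], [2,5], [3,4], [3,5], [4,5]
  2-simplices (5): [1,2,4], [1,2,5], [1,3,5], [2,3,4], [3,4,5]

Hence C_0 ≅ Z^5, C_1 ≅ Z^10, C_2 ≅ Z^5.

Boundary ∂_1: C_1 → C_0 sends each edge [p,q] (with p < q) to q − p.
The 5×10 boundary matrix has rank 4 and Smith normal form diag(1,1,1,1).

The boundary map ∂_2: C_2 → C_1 sends each 2-simplex [p,q,r] to [q,r] − [p,r] + [p,q]. For instance
  ∂[2,3,4] = [3,4] − [2,4] + [2,3],
  ∂[3,4,5] = [4,5] − [3,5] + [3,4].
As a 10×5 matrix over Z this has rank 5, with invariant factors (1,1,1,1,1).

From H_k ≅ ker(∂_k) / im(∂_{k+1}) we obtain:

  H_0: rank C_0 − rank ∂_1 = 5 − 4 = 1, and the invariant factors of ∂_1 are all 1, so H_0 ≅ Z.
  H_1: rank ker ∂_1 − rank ∂_2 = (10 − 4) − 5 = 1, and the invariant factors of ∂_2 are all 1, so H_1 ≅ Z.
  H_2: rank ker ∂_2 − rank ∂_3 = (5 − 5) − 0 = 0, and there is no ∂_3, so H_2 ≅ 0.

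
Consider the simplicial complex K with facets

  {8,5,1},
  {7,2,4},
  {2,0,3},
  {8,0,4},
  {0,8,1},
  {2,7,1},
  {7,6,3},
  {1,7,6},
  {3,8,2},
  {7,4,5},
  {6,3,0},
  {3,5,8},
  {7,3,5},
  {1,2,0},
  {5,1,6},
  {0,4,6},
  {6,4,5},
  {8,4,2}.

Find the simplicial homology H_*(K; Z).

Order the vertices as 0 < 1 < 2 < 3 < 4 < 5 < 6 < 7 < 8. Listing each simplex with vertices in this order, K has dimension 2 with simplices:

  0-simplices (9): [0], [1], [2], [3], [4], [5], [6], [7], [8]
  1-simplices (27): (27 of them)
  2-simplices (18): [0,1,2], [0,1,8], [0,2,3], [0,3,6], [0,4,6], [0,4,8], [1,2,7], [1,5,6], [1,5,8], [1,6,7], [2,3,8], [2,4,7], [2,4,8], [3,5,7], [3,5,8], [3,6,7], [4,5,6], [4,5,7]

Hence C_0 ≅ Z^9, C_1 ≅ Z^27, C_2 ≅ Z^18.

∂_1: C_1 → C_0 sends each edge [p,q] (with p < q) to q − p. For instance
  ∂[3,7] = [7] − [3].
The 9×27 boundary matrix has rank 8 and Smith normal form diag(1,1,1,1,1,1,1,1).

∂_2: C_2 → C_1 acts by ∂[p,q,r] = [q,r] − [p,r] + [p,q]. For instance
  ∂[0,3,6] = [3,6] − [0,6] + [0,3],
  ∂[4,5,7] = [5,7] − [4,7] + [4,5].
This gives a 27×18 integer matrix of rank 18; reducing to Smith normal form yields diagonal entries (1,1,1,1,1,1,1,1,1,1,1,1,1,1,1,1,1,2).

Computing H_k = (kernel of ∂_k) / (image of ∂_{k+1}):

  H_0: rank C_0 − rank ∂_1 = 9 − 8 = 1, and the invariant factors of ∂_1 are all 1, so H_0 ≅ Z.
  H_1: rank ker ∂_1 − rank ∂_2 = (27 − 8) − 18 = 1, and ∂_2 has invariant factor 2 > 1, so H_1 ≅ Z ⊕ Z/2.
  H_2: rank ker ∂_2 − rank ∂_3 = (18 − 18) − 0 = 0, and there is no ∂_3, so H_2 ≅ 0.

H_0 = Z,  H_1 = Z ⊕ Z/2,  H_2 = 0.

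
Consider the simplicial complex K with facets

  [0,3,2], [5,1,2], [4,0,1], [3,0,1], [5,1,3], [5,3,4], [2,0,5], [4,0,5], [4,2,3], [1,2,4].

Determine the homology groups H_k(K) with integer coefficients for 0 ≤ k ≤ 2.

Order the vertices as 0 < 1 < 2 < 3 < 4 < 5. Listing each simplex with vertices in this order, K has dimension 2 with simplices:

  0-simplices (6): [0], [1], [2], [3], [4], [5]
  1-simplices (15): [0,1], [0,2], [0,3], [0,4], [0,5], [1,2], [1,3], [1,4], [1,5], [2,3], [2,4], [2,5], [3,4], [3,5], [4,5]
  2-simplices (10): [0,1,3], [0,1,4], [0,2,3], [0,2,5], [0,4,5], [1,2,4], [1,2,5], [1,3,5], [2,3,4], [3,4,5]

giving chain groups C_0 ≅ Z^6, C_1 ≅ Z^15, C_2 ≅ Z^10.

∂_1: C_1 → C_0 maps an edge to its endpoints' difference, ∂[p,q] = q − p.
This gives a 6×15 integer matrix of rank 5; reducing to Smith normal form yields diagonal entries (1,1,1,1,1).

The boundary map ∂_2: C_2 → C_1 sends each 2-simplex [p,q,r] to [q,r] − [p,r] + [p,q]. For instance
  ∂[0,1,3] = [1,3] − [0,3] + [0,1],
  ∂[0,1,4] = [1,4] − [0,4] + [0,1].
As a 15×10 matrix over Z this has rank 10, with invariant factors (1,1,1,1,1,1,1,1,1,2).

Now H_k = ker ∂_k / im ∂_{k+1}, so:

  H_0: rank C_0 − rank ∂_1 = 6 − 5 = 1, and the invariant factors of ∂_1 are all 1, so H_0 ≅ Z.
  H_1: rank ker ∂_1 − rank ∂_2 = (15 − 5) − 10 = 0, and ∂_2 has invariant factor 2 > 1, so H_1 ≅ Z/2.
  H_2: rank ker ∂_2 − rank ∂_3 = (10 − 10) − 0 = 0, and there is no ∂_3, so H_2 ≅ 0.

H_0 ≅ Z,  H_1 ≅ Z/2,  H_2 = 0.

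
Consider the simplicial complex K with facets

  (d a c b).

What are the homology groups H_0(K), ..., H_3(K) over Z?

Order the vertices as a < b < c < d. Listing each simplex with vertices in this order, K has dimension 3 with simplices:

  0-simplices (4): a, b, c, d
  1-simplices (6): ab, ac, ad, bc, bd, cd
  2-simplices (4): abc, abd, acd, bcd
  3-simplices (1): abcd

so the chain groups are C_0 ≅ Z^4, C_1 ≅ Z^6, C_2 ≅ Z^4, C_3 ≅ Z^1.

∂_1: C_1 → C_0 is given by ∂[p,q] = [q] − [p].
As a 4×6 matrix over Z this has rank 3, with invariant factors (1,1,1).

The boundary map ∂_2: C_2 → C_1 sends each 2-simplex [p,q,r] to [q,r] − [p,r] + [p,q]. For instance
  ∂bcd = cd − bd + bc,
  ∂abc = bc − ac + ab.
As a 6×4 matrix over Z this has rank 3, with invariant factors (1,1,1).

The boundary map ∂_3: C_3 → C_2 sends each 3-simplex σ to the alternating sum Σ_i (−1)^i (σ with its i-th vertex removed). For instance
  ∂abcd = bcd − acd + abd − abc.
The 4×1 boundary matrix has rank 1 and Smith normal form diag(1).

Reading off H_k = ker ∂_k / im ∂_{k+1}:

  H_0: rank C_0 − rank ∂_1 = 4 − 3 = 1, and the invariant factors of ∂_1 are all 1, so H_0 ≅ Z.
  H_1: rank ker ∂_1 − rank ∂_2 = (6 − 3) − 3 = 0, and the invariant factors of ∂_2 are all 1, so H_1 ≅ 0.
  H_2: rank ker ∂_2 − rank ∂_3 = (4 − 3) − 1 = 0, and the invariant factors of ∂_3 are all 1, so H_2 ≅ 0.
  H_3: rank ker ∂_3 − rank ∂_4 = (1 − 1) − 0 = 0, and there is no ∂_4, so H_3 ≅ 0.

H_0 = Z,  H_1 = 0,  H_2 = 0,  H_3 = 0.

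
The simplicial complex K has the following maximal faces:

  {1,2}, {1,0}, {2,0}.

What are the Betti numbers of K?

b_0 = 1, b_1 = 1.

We work with the vertex ordering 0 < 1 < 2. The simplices of K, each written with vertices in increasing order, are:

  0-simplices (3): [0], [1], [2]
  1-simplices (3): [0,1], [0,2], [1,2]

giving chain groups C_0 ≅ Z^3, C_1 ≅ Z^3.

Boundary ∂_1: C_1 → C_0 is given by ∂[p,q] = [q] − [p].
The 3×3 boundary matrix has rank 2 and Smith normal form diag(1,1).

Reading off H_k = ker ∂_k / im ∂_{k+1}:

  H_0: rank C_0 − rank ∂_1 = 3 − 2 = 1, and the invariant factors of ∂_1 are all 1, so H_0 = Z.
  H_1: rank ker ∂_1 − rank ∂_2 = (3 − 2) − 0 = 1, and there is no ∂_2, so H_1 = Z.

As a check, the Euler characteristic is 3 − 3 = 0, which agrees with 1 − 1 = 0.
(K is a triangulation of the circle S^1.)

Hence the Betti numbers are b_0 = 1, b_1 = 1.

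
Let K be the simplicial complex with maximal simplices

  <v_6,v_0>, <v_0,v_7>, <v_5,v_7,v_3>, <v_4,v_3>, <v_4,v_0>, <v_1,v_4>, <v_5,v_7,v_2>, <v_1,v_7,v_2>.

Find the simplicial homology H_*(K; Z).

H_0 = Z,  H_1 = Z^2,  H_2 = 0.

K has 8 vertices, 12 edges, 3 triangles.
rank ∂_0 = 0, rank ∂_1 = 7 ⇒ b_0 = 8 − 0 − 7 = 1; all invariant factors of ∂_1 are 1 so no torsion. So H_0 = Z.
rank ∂_1 = 7, rank ∂_2 = 3 ⇒ b_1 = 12 − 7 − 3 = 2; all invariant factors of ∂_2 are 1 so no torsion. So H_1 = Z^2.
rank ∂_2 = 3, rank ∂_3 = 0 ⇒ b_2 = 3 − 3 − 0 = 0. So H_2 = 0.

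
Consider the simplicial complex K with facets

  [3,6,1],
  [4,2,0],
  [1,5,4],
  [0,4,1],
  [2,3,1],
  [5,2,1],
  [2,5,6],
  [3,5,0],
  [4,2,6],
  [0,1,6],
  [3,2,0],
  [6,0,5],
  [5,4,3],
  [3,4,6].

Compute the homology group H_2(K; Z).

H_2 = Z.

Take the total order 0 < 1 < 2 < 3 < 4 < 5 < 6 on the vertex set. Then K (dimension 2) consists of the simplices:

  0-simplices (7): [0], [1], [2], [3], [4], [5], [6]
  1-simplices (21): [0,1], [0,2], [0,3], [0,4], [0,5], [0,6], [1,2], [1,3], [1,4], [1,5], [1,6], [2,3], [2,4], [2,5], [2,6], [3,4], [3,5], [3,6], [4,5], [4,6], [5,6]
  2-simplices (14): [0,1,4], [0,1,6], [0,2,3], [0,2,4], [0,3,5], [0,5,6], [1,2,3], [1,2,5], [1,3,6], [1,4,5], [2,4,6], [2,5,6], [3,4,5], [3,4,6]

so the chain groups are C_0 ≅ Z^7, C_1 ≅ Z^21, C_2 ≅ Z^14.

Boundary ∂_1: C_1 → C_0 maps an edge to its endpoints' difference, ∂[p,q] = q − p. For instance
  ∂[5,6] = [6] − [5].
The resulting 7×21 matrix has rank 6, and its Smith normal form has invariant factors (1,1,1,1,1,1).

The boundary map ∂_2: C_2 → C_1 sends each 2-simplex [p,q,r] to [q,r] − [p,r] + [p,q]. For instance
  ∂[3,4,5] = [4,5] − [3,5] + [3,4],
  ∂[0,3,5] = [3,5] − [0,5] + [0,3].
As a 21×14 matrix over Z this has rank 13, with invariant factors (1,1,1,1,1,1,1,1,1,1,1,1,1).

Computing H_k = (kernel of ∂_k) / (image of ∂_{k+1}):

  H_2: rank ker ∂_2 − rank ∂_3 = (14 − 13) − 0 = 1, and there is no ∂_3, so H_2 ≅ Z.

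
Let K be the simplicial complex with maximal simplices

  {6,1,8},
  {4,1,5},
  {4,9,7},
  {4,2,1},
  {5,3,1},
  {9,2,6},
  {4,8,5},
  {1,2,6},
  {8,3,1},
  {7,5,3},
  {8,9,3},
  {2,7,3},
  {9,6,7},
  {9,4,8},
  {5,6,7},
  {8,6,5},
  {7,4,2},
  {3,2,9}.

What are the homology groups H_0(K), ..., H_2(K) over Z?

Take the total order 1 < 2 < 3 < 4 < 5 < 6 < 7 < 8 < 9 on the vertex set. Then K (dimension 2) consists of the simplices:

  0-simplices (9): [1], [2], [3], [4], [5], [6], [7], [8], [9]
  1-simplices (27): (27 of them)
  2-simplices (18): [1,2,4], [1,2,6], [1,3,5], [1,3,8], [1,4,5], [1,6,8], [2,3,7], [2,3,9], [2,4,7], [2,6,9], [3,5,7], [3,8,9], [4,5,8], [4,7,9], [4,8,9], [5,6,7], [5,6,8], [6,7,9]

Hence C_0 ≅ Z^9, C_1 ≅ Z^27, C_2 ≅ Z^18.

Boundary ∂_1: C_1 → C_0 sends each edge [p,q] (with p < q) to q − p. For instance
  ∂[6,7] = [7] − [6].
The 9×27 boundary matrix has rank 8 and Smith normal form diag(1,1,1,1,1,1,1,1).

The boundary map ∂_2: C_2 → C_1 acts by ∂[p,q,r] = [q,r] − [p,r] + [p,q]. For instance
  ∂[4,5,8] = [5,8] − [4,8] + [4,5],
  ∂[2,6,9] = [6,9] − [2,9] + [2,6].
As a 27×18 matrix over Z this has rank 18, with invariant factors (1,1,1,1,1,1,1,1,1,1,1,1,1,1,1,1,1,2).

Computing H_k = (kernel of ∂_k) / (image of ∂_{k+1}):

  H_0: rank C_0 − rank ∂_1 = 9 − 8 = 1, and the invariant factors of ∂_1 are all 1, so H_0 ≅ Z.
  H_1: rank ker ∂_1 − rank ∂_2 = (27 − 8) − 18 = 1, and ∂_2 has invariant factor 2 > 1, so H_1 ≅ Z × Z/2.
  H_2: rank ker ∂_2 − rank ∂_3 = (18 − 18) − 0 = 0, and there is no ∂_3, so H_2 ≅ 0.

(K is a triangulation of the Klein bottle.)

H_0 = Z,  H_1 = Z × Z/2,  H_2 = 0.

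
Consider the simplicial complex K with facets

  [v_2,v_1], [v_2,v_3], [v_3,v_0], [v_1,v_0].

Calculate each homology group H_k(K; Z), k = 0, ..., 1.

H_0 = Z,  H_1 = Z.

Take the total order v_0 < v_1 < v_2 < v_3 on the vertex set. Then K (dimension 1) consists of the simplices:

  0-simplices (4): [v_0], [v_1], [v_2], [v_3]
  1-simplices (4): [v_0,v_1], [v_0,v_3], [v_1,v_2], [v_2,v_3]

giving chain groups C_0 ≅ Z^4, C_1 ≅ Z^4.

∂_1: C_1 → C_0 maps an edge to its endpoints' difference, ∂[p,q] = q − p.
The 4×4 boundary matrix has rank 3 and Smith normal form diag(1,1,1).

Reading off H_k = ker ∂_k / im ∂_{k+1}:

  H_0: rank C_0 − rank ∂_1 = 4 − 3 = 1, and the invariant factors of ∂_1 are all 1, so H_0 = Z.
  H_1: rank ker ∂_1 − rank ∂_2 = (4 − 3) − 0 = 1, and there is no ∂_2, so H_1 = Z.

As a check, the Euler characteristic is 4 − 4 = 0, which agrees with 1 − 1 = 0.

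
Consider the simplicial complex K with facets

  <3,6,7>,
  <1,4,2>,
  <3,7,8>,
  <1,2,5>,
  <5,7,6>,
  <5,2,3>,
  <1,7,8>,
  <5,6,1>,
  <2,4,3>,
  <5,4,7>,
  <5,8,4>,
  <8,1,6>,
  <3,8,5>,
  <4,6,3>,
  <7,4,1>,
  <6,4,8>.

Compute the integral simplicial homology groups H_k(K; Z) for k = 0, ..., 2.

H_0 = Z,  H_1 = Z^2,  H_2 = Z.

Take the total order 1 < 2 < 3 < 4 < 5 < 6 < 7 < 8 on the vertex set. Then K (dimension 2) consists of the simplices:

  0-simplices (8): [1], [2], [3], [4], [5], [6], [7], [8]
  1-simplices (24): (24 of them)
  2-simplices (16): [1,2,4], [1,2,5], [1,4,7], [1,5,6], [1,6,8], [1,7,8], [2,3,4], [2,3,5], [3,4,6], [3,5,8], [3,6,7], [3,7,8], [4,5,7], [4,5,8], [4,6,8], [5,6,7]

so the chain groups are C_0 ≅ Z^8, C_1 ≅ Z^24, C_2 ≅ Z^16.

The boundary map ∂_1: C_1 → C_0 is given by ∂[p,q] = [q] − [p]. For instance
  ∂[2,4] = [4] − [2].
As a 8×24 matrix over Z this has rank 7, with invariant factors (1,1,1,1,1,1,1).

∂_2: C_2 → C_1 sends each 2-simplex [p,q,r] to [q,r] − [p,r] + [p,q]. For instance
  ∂[3,4,6] = [4,6] − [3,6] + [3,4],
  ∂[2,3,5] = [3,5] − [2,5] + [2,3].
The 24×16 boundary matrix has rank 15 and Smith normal form diag(1,1,1,1,1,1,1,1,1,1,1,1,1,1,1).

Computing H_k = (kernel of ∂_k) / (image of ∂_{k+1}):

  H_0: rank C_0 − rank ∂_1 = 8 − 7 = 1, and the invariant factors of ∂_1 are all 1, so H_0 ≅ Z.
  H_1: rank ker ∂_1 − rank ∂_2 = (24 − 7) − 15 = 2, and the invariant factors of ∂_2 are all 1, so H_1 ≅ Z^2.
  H_2: rank ker ∂_2 − rank ∂_3 = (16 − 15) − 0 = 1, and there is no ∂_3, so H_2 ≅ Z.

As a check, the Euler characteristic is 8 − 24 + 16 = 0, which agrees with 1 − 2 + 1 = 0.
(K is a triangulation of the torus T^2.)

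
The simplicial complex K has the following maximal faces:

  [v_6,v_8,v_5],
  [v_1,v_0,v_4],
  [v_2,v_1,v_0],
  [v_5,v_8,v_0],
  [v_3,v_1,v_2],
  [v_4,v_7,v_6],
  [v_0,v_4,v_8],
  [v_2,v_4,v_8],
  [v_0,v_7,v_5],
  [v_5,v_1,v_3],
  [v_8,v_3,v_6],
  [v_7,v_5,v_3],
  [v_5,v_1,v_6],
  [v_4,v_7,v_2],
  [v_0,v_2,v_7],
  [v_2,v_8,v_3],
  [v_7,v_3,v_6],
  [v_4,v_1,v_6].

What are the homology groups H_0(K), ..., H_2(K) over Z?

Fix the vertex order v_0 < v_1 < v_2 < v_3 < v_4 < v_5 < v_6 < v_7 < v_8 and write every simplex with vertices in increasing order. Then dim K = 2 and the simplices of K are:

  0-simplices (9): [v_0], [v_1], [v_2], [v_3], [v_4], [v_5], [v_6], [v_7], [v_8]
  1-simplices (27): (27 of them)
  2-simplices (18): (18 of them)

giving chain groups C_0 ≅ Z^9, C_1 ≅ Z^27, C_2 ≅ Z^18.

The boundary map ∂_1: C_1 → C_0 maps an edge to its endpoints' difference, ∂[p,q] = q − p. For instance
  ∂[v_1,v_4] = [v_4] − [v_1].
The 9×27 boundary matrix has rank 8 and Smith normal form diag(1,1,1,1,1,1,1,1).

Boundary ∂_2: C_2 → C_1 acts by ∂[p,q,r] = [q,r] − [p,r] + [p,q]. For instance
  ∂[v_1,v_4,v_6] = [v_4,v_6] − [v_1,v_6] + [v_1,v_4],
  ∂[v_0,v_5,v_8] = [v_5,v_8] − [v_0,v_8] + [v_0,v_5].
The resulting 27×18 matrix has rank 18, and its Smith normal form has invariant factors (1,1,1,1,1,1,1,1,1,1,1,1,1,1,1,1,1,2).

From H_k ≅ ker(∂_k) / im(∂_{k+1}) we obtain:

  H_0: rank C_0 − rank ∂_1 = 9 − 8 = 1, and the invariant factors of ∂_1 are all 1, so H_0 ≅ Z.
  H_1: rank ker ∂_1 − rank ∂_2 = (27 − 8) − 18 = 1, and ∂_2 has invariant factor 2 > 1, so H_1 ≅ Z × Z/2.
  H_2: rank ker ∂_2 − rank ∂_3 = (18 − 18) − 0 = 0, and there is no ∂_3, so H_2 ≅ 0.

As a check, the Euler characteristic is 9 − 27 + 18 = 0, which agrees with 1 − 1 + 0 = 0.

H_0 = Z,  H_1 = Z × Z/2,  H_2 = 0.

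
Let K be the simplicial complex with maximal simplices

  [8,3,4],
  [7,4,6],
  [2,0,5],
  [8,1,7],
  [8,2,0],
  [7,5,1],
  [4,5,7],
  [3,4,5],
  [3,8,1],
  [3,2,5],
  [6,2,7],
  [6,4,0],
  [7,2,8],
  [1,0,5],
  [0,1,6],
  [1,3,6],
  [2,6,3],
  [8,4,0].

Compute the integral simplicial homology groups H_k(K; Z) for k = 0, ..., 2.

Take the total order 0 < 1 < 2 < 3 < 4 < 5 < 6 < 7 < 8 on the vertex set. Then K (dimension 2) consists of the simplices:

  0-simplices (9): [0], [1], [2], [3], [4], [5], [6], [7], [8]
  1-simplices (27): (27 of them)
  2-simplices (18): [0,1,5], [0,1,6], [0,2,5], [0,2,8], [0,4,6], [0,4,8], [1,3,6], [1,3,8], [1,5,7], [1,7,8], [2,3,5], [2,3,6], [2,6,7], [2,7,8], [3,4,5], [3,4,8], [4,5,7], [4,6,7]

Hence C_0 ≅ Z^9, C_1 ≅ Z^27, C_2 ≅ Z^18.

∂_1: C_1 → C_0 maps an edge to its endpoints' difference, ∂[p,q] = q − p.
As a 9×27 matrix over Z this has rank 8, with invariant factors (1,1,1,1,1,1,1,1).

∂_2: C_2 → C_1 sends each 2-simplex [p,q,r] to [q,r] − [p,r] + [p,q]. For instance
  ∂[1,7,8] = [7,8] − [1,8] + [1,7],
  ∂[0,4,6] = [4,6] − [0,6] + [0,4].
The resulting 27×18 matrix has rank 17, and its Smith normal form has invariant factors (1,1,1,1,1,1,1,1,1,1,1,1,1,1,1,1,1).

From H_k ≅ ker(∂_k) / im(∂_{k+1}) we obtain:

  H_0: rank C_0 − rank ∂_1 = 9 − 8 = 1, and the invariant factors of ∂_1 are all 1, so H_0 ≅ Z.
  H_1: rank ker ∂_1 − rank ∂_2 = (27 − 8) − 17 = 2, and the invariant factors of ∂_2 are all 1, so H_1 ≅ Z^2.
  H_2: rank ker ∂_2 − rank ∂_3 = (18 − 17) − 0 = 1, and there is no ∂_3, so H_2 ≅ Z.

As a check, the Euler characteristic is 9 − 27 + 18 = 0, which agrees with 1 − 2 + 1 = 0.

H_0 ≅ Z,  H_1 ≅ Z^2,  H_2 ≅ Z.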